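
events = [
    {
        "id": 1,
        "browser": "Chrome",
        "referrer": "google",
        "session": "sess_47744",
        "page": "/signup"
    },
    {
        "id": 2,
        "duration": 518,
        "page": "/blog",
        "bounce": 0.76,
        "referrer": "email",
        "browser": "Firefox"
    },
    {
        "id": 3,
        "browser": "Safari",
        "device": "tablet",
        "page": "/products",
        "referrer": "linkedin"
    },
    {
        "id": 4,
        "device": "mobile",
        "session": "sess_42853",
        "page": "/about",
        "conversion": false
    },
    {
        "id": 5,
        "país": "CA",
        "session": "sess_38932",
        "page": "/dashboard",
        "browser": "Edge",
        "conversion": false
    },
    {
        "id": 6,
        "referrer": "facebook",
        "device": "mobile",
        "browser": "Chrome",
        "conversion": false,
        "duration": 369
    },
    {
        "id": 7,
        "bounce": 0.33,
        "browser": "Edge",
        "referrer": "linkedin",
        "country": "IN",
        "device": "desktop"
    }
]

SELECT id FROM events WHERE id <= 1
[1]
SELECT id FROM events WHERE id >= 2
[2, 3, 4, 5, 6, 7]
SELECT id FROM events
[1, 2, 3, 4, 5, 6, 7]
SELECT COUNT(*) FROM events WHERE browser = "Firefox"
1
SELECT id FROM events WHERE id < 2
[1]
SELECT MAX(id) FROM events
7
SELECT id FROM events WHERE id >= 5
[5, 6, 7]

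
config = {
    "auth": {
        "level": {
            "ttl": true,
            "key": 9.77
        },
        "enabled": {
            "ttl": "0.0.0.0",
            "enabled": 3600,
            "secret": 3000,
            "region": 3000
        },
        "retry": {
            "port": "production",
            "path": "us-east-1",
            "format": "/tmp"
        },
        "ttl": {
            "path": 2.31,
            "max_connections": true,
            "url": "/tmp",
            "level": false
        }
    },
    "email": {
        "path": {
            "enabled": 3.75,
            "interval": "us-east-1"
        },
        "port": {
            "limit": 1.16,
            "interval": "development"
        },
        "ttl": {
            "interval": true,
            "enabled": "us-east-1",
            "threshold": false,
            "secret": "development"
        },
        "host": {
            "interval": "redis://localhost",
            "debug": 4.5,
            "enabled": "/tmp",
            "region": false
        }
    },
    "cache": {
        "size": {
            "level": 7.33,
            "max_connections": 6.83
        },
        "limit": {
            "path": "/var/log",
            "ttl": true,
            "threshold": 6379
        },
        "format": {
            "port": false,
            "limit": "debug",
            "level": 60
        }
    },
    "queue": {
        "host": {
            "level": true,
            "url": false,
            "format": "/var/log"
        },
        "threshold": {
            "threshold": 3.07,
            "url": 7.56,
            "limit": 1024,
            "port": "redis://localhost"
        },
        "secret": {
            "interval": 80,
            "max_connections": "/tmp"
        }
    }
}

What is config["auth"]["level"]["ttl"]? True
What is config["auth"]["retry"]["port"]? "production"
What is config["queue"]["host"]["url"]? False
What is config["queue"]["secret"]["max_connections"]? "/tmp"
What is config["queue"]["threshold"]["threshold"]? 3.07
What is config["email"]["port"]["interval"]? "development"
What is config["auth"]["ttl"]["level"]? False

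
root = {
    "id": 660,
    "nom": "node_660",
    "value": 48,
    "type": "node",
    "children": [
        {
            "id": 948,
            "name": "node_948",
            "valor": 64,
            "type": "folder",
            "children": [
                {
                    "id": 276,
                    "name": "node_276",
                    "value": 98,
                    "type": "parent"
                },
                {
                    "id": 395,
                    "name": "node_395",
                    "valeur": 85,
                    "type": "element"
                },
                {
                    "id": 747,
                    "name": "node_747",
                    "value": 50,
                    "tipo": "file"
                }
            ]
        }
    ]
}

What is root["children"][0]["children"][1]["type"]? "element"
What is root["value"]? 48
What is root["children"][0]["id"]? 948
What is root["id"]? 660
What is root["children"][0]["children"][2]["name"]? "node_747"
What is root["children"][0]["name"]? "node_948"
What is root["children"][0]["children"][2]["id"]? 747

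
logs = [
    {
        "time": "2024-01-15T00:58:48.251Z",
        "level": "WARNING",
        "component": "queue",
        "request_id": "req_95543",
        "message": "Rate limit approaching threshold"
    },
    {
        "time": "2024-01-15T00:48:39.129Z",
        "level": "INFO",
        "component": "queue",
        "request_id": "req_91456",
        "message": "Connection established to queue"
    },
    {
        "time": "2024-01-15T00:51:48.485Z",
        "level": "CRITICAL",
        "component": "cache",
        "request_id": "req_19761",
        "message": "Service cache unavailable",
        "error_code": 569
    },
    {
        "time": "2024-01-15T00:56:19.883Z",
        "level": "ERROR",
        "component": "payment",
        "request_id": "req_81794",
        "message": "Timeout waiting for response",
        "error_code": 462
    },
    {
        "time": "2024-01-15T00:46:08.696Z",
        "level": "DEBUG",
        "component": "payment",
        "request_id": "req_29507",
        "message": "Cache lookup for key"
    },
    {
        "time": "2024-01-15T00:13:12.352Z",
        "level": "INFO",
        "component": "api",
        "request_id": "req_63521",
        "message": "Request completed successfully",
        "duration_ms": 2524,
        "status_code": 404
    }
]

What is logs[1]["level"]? "INFO"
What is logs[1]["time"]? "2024-01-15T00:48:39.129Z"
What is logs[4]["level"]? "DEBUG"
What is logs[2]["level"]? "CRITICAL"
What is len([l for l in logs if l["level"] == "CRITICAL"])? 1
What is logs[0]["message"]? "Rate limit approaching threshold"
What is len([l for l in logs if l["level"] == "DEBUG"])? 1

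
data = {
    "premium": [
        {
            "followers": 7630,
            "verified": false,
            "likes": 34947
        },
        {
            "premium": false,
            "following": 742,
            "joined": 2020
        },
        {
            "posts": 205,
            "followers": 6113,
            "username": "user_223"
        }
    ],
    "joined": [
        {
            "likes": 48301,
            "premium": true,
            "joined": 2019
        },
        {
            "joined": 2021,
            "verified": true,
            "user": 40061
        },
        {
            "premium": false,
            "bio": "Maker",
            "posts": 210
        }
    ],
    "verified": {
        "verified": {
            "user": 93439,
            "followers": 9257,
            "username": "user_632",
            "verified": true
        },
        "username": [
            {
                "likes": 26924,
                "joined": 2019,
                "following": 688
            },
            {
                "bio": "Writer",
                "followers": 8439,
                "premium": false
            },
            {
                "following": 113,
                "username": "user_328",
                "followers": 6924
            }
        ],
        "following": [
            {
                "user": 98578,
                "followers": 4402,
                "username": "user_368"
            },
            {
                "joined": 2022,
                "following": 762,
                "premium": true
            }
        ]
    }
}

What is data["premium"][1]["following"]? 742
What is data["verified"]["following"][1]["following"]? 762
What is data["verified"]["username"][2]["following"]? 113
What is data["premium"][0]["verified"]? False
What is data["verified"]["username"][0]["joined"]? 2019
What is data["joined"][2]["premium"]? False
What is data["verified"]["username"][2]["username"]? "user_328"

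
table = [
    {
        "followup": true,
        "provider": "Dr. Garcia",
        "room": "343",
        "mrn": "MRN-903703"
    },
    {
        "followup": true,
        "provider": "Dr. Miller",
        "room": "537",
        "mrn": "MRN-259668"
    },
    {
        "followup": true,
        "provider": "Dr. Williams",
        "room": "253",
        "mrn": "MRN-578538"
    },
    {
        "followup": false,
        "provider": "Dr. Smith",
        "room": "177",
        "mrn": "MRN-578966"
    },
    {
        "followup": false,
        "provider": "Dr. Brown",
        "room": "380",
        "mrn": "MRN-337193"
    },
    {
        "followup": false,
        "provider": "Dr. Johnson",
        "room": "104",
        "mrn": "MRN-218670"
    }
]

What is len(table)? 6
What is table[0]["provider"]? "Dr. Garcia"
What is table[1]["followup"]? True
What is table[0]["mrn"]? "MRN-903703"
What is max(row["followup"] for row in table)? True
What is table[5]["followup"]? False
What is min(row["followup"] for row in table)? False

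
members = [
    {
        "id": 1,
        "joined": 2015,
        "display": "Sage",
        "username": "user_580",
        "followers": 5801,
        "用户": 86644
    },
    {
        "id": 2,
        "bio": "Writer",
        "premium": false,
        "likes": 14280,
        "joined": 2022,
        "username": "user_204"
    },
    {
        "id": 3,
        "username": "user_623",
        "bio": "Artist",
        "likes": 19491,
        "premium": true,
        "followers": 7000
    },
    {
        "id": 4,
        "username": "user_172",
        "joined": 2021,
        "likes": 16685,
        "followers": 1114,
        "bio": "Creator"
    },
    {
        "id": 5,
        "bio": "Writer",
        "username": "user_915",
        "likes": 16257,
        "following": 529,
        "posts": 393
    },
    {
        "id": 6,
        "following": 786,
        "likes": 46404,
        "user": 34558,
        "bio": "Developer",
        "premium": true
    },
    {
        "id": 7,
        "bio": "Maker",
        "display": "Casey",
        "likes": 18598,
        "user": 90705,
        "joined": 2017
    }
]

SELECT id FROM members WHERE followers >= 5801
[1, 3]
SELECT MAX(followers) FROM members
7000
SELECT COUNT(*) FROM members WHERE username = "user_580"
1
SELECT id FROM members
[1, 2, 3, 4, 5, 6, 7]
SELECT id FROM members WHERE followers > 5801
[3]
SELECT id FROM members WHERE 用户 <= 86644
[1]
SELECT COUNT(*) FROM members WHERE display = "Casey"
1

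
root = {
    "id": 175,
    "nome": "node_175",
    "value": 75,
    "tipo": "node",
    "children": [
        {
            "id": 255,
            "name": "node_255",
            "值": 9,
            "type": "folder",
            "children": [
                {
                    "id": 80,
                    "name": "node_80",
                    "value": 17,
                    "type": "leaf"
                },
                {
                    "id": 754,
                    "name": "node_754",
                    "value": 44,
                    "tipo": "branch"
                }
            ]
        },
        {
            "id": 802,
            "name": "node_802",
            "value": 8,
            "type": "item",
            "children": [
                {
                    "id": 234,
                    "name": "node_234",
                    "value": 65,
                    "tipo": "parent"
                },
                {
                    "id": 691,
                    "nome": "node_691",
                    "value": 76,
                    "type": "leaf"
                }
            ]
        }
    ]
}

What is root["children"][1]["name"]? "node_802"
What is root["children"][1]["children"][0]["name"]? "node_234"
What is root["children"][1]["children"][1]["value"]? 76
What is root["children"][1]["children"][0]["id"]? 234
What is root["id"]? 175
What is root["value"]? 75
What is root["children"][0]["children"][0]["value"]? 17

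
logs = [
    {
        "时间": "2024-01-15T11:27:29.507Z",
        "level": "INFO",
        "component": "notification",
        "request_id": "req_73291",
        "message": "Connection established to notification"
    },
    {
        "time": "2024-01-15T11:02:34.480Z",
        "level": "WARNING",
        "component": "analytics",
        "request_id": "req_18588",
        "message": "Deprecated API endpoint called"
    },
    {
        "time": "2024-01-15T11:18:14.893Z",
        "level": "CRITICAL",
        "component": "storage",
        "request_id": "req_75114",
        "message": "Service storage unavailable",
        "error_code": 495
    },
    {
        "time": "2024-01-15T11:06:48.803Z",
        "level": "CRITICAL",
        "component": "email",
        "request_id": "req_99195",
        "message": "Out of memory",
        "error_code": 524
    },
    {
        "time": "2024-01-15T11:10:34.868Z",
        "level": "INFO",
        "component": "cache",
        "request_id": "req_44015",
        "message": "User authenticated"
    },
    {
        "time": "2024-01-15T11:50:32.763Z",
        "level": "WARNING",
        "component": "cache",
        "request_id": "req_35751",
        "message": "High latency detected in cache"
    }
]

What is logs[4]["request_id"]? "req_44015"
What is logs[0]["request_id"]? "req_73291"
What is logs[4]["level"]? "INFO"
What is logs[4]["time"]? "2024-01-15T11:10:34.868Z"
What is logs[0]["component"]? "notification"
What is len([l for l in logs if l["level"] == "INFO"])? 2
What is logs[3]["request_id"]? "req_99195"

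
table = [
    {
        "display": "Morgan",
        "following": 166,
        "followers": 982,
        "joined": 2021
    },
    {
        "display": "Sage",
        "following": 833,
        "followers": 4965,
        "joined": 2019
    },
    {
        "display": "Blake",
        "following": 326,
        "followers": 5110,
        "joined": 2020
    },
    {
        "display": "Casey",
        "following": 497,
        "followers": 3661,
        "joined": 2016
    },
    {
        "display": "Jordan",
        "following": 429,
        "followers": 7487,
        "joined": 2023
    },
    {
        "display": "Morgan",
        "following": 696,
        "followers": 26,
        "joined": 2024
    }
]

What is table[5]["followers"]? 26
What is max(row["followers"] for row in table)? 7487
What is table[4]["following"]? 429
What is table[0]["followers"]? 982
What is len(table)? 6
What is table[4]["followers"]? 7487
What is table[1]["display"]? "Sage"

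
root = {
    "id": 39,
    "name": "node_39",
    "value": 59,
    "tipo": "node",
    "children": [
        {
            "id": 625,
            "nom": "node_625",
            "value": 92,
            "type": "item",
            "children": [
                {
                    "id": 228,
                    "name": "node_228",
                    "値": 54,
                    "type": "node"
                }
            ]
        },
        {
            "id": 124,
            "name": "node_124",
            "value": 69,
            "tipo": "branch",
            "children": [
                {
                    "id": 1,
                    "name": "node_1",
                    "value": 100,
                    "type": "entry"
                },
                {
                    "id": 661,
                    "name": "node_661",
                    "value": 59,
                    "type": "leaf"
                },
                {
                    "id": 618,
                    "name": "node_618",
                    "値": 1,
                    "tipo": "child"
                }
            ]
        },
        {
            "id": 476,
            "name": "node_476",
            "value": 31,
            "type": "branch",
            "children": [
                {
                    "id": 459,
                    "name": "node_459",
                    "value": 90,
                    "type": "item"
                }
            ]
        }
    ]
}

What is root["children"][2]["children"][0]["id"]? 459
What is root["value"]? 59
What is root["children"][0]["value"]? 92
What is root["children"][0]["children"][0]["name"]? "node_228"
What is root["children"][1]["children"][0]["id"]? 1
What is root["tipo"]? "node"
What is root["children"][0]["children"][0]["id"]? 228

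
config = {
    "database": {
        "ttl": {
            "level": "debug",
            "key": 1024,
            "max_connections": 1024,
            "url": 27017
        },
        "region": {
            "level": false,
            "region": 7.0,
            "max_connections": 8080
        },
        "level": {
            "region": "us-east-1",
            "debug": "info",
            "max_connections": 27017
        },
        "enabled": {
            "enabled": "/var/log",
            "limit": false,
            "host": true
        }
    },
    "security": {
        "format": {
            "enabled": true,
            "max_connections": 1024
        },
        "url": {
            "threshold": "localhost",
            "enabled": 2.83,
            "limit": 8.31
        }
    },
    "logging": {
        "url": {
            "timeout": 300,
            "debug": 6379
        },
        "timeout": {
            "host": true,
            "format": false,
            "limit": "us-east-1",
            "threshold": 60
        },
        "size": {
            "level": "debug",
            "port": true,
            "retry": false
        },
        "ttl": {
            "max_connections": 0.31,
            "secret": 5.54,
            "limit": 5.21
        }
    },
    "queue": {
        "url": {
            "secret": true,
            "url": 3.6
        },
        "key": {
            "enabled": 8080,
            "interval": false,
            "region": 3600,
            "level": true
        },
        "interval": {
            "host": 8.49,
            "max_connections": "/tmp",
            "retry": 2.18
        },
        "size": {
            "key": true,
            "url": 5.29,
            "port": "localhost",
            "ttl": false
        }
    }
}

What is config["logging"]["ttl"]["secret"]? 5.54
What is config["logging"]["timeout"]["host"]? True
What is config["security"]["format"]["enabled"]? True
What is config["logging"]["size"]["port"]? True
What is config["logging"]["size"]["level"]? "debug"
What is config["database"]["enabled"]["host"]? True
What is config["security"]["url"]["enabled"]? 2.83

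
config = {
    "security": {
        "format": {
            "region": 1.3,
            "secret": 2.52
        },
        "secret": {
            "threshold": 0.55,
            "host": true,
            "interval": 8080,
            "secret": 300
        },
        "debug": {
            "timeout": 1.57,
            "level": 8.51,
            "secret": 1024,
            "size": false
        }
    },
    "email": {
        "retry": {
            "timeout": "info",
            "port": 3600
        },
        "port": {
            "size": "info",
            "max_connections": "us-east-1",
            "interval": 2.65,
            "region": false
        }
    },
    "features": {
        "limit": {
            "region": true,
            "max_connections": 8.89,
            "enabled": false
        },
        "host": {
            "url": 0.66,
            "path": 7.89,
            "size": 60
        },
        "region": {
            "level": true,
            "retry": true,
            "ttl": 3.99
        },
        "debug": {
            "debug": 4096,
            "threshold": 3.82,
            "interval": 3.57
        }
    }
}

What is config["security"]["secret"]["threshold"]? 0.55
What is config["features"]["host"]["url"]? 0.66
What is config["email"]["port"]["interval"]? 2.65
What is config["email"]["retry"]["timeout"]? "info"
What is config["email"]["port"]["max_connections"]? "us-east-1"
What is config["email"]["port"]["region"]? False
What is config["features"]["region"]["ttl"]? 3.99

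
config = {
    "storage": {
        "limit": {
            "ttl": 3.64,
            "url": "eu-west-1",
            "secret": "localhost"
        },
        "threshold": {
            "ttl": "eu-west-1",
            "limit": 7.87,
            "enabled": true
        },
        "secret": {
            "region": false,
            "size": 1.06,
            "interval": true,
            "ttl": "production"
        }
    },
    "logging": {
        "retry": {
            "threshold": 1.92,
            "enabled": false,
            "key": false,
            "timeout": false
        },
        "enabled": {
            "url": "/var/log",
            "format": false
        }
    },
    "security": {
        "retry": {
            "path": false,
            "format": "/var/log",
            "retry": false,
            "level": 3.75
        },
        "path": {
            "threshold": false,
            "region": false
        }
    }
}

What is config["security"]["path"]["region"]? False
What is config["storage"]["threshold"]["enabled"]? True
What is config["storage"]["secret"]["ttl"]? "production"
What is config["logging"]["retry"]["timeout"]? False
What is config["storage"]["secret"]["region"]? False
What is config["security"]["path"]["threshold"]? False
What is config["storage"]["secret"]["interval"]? True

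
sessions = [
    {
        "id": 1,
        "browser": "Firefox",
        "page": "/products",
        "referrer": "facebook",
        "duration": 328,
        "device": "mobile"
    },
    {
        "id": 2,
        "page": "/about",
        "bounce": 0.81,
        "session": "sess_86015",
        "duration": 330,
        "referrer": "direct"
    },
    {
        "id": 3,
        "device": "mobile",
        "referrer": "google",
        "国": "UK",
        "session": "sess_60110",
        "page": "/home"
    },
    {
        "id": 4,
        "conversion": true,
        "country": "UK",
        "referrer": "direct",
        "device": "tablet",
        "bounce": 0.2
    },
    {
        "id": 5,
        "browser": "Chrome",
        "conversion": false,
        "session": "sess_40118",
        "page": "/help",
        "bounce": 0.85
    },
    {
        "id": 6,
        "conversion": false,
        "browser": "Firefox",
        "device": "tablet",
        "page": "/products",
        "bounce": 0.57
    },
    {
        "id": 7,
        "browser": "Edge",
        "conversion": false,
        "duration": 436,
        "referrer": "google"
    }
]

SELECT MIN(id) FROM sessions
1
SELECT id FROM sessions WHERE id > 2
[3, 4, 5, 6, 7]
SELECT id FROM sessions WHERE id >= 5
[5, 6, 7]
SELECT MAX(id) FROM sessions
7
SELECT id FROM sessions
[1, 2, 3, 4, 5, 6, 7]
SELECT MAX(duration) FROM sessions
436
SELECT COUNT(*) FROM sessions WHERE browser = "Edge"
1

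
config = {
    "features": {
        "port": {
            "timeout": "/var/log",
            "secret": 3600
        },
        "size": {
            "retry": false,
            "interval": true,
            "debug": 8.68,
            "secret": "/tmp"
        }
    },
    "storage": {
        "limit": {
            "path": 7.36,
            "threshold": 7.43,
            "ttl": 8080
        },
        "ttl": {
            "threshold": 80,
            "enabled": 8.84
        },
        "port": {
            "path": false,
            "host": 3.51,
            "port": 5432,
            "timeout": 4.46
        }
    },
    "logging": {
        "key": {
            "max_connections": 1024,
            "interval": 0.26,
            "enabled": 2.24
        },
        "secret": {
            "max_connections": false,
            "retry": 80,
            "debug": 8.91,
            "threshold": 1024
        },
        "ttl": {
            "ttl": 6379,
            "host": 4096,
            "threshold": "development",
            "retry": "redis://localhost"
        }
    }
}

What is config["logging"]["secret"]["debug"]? 8.91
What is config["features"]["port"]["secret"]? 3600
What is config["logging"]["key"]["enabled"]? 2.24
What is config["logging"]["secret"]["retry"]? 80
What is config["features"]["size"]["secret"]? "/tmp"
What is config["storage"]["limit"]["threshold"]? 7.43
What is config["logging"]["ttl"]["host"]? 4096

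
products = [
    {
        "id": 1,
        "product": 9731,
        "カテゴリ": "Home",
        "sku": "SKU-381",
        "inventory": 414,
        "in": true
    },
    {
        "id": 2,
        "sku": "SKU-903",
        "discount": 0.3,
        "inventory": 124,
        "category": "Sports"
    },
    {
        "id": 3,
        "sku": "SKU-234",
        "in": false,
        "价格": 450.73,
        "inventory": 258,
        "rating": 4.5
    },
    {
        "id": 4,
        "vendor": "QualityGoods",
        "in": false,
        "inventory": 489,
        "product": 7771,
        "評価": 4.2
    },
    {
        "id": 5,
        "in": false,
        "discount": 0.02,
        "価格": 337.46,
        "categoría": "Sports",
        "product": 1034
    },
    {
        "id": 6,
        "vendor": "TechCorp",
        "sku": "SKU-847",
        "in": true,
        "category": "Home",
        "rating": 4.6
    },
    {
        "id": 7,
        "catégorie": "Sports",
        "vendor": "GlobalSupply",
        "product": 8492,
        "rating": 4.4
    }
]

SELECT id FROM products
[1, 2, 3, 4, 5, 6, 7]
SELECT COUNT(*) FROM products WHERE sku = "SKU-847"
1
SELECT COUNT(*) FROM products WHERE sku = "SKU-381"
1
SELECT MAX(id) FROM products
7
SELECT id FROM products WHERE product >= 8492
[1, 7]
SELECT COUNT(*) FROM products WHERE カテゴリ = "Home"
1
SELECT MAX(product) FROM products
9731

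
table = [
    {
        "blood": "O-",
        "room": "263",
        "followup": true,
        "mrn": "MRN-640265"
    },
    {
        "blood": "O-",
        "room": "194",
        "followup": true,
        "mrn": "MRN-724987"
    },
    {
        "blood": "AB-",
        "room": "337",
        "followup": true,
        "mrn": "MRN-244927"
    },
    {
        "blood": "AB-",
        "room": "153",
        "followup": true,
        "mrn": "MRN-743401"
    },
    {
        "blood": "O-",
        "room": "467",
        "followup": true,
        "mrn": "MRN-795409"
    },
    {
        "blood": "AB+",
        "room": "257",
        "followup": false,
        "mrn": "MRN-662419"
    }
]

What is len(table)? 6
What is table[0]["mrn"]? "MRN-640265"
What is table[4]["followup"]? True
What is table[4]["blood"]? "O-"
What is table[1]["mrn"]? "MRN-724987"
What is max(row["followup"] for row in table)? True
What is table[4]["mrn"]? "MRN-795409"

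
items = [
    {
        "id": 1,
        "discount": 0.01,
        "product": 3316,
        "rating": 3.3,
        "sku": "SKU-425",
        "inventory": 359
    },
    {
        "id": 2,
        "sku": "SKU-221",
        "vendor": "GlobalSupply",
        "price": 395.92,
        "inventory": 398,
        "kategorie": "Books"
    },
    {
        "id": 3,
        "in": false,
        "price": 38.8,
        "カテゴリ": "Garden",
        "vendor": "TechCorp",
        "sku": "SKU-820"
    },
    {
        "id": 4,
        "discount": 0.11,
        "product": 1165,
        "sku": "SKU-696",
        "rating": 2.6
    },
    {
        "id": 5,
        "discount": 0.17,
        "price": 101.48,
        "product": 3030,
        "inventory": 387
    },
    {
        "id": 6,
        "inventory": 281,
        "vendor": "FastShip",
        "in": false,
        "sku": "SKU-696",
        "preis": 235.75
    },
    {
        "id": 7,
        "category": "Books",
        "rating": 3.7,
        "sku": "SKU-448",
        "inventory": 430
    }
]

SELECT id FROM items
[1, 2, 3, 4, 5, 6, 7]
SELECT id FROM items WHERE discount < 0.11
[1]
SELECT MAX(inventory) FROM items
430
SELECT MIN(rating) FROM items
2.6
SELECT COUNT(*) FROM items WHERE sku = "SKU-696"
2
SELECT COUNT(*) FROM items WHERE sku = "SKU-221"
1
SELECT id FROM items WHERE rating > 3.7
[]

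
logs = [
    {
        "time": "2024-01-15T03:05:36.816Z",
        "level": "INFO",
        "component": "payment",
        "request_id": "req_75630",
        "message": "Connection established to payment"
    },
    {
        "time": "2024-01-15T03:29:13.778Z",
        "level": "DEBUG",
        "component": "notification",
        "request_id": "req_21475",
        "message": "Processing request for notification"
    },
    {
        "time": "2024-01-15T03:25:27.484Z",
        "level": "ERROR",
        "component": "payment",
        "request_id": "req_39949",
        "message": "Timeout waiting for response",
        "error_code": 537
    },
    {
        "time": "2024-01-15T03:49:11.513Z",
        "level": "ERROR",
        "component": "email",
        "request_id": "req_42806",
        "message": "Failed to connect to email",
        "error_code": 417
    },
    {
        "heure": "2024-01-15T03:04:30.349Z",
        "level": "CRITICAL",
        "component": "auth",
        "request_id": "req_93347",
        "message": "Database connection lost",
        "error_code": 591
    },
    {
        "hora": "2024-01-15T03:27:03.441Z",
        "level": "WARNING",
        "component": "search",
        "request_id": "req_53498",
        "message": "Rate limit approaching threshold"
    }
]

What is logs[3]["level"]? "ERROR"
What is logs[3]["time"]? "2024-01-15T03:49:11.513Z"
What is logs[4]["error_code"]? 591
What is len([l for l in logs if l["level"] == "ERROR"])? 2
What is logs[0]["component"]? "payment"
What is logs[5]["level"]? "WARNING"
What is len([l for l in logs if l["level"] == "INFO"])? 1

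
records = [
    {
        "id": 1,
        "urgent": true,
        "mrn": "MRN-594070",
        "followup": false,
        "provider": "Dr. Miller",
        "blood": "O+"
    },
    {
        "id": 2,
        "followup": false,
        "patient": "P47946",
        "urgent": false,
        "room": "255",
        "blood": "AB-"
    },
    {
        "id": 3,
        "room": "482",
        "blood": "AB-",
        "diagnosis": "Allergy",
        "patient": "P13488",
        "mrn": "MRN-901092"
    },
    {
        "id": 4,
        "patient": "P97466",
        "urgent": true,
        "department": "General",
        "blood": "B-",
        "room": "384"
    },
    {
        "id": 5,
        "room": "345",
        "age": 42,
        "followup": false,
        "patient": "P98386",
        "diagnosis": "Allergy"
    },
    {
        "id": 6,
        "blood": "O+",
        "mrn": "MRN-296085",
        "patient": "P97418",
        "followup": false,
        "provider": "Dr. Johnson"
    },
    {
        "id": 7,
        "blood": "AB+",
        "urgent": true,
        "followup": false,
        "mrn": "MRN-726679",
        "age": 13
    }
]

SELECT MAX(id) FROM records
7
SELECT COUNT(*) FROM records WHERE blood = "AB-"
2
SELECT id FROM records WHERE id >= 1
[1, 2, 3, 4, 5, 6, 7]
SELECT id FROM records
[1, 2, 3, 4, 5, 6, 7]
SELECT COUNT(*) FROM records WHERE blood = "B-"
1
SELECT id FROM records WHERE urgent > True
[]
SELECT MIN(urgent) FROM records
False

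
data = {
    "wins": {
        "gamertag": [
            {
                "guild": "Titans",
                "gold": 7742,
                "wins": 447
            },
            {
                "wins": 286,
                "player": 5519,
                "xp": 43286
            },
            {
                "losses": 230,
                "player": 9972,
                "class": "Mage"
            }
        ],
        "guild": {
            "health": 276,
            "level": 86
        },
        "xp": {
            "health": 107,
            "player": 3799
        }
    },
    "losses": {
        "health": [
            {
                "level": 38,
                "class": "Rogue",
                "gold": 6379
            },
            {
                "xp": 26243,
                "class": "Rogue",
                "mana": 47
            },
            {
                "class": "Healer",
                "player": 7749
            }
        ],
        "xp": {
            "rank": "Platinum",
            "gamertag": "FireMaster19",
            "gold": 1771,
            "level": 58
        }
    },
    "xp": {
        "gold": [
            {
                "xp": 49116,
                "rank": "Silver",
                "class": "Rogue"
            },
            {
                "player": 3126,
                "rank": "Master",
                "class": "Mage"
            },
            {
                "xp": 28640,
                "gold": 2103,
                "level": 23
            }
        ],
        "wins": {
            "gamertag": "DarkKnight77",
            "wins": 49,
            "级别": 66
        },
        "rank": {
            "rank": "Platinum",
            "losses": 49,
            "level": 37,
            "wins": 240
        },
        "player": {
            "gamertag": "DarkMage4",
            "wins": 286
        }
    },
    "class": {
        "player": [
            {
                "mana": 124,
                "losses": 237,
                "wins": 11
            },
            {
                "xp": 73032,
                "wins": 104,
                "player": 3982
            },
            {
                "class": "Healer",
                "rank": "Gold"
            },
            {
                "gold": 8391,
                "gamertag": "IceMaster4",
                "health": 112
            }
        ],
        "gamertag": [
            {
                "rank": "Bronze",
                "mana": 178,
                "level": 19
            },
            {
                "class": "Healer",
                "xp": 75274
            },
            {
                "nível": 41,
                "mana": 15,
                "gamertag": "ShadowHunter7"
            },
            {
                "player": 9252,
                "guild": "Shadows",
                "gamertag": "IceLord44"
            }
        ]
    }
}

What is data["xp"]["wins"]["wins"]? 49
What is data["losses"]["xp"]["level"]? 58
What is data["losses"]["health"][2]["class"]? "Healer"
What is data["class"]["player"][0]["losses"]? 237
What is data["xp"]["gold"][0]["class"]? "Rogue"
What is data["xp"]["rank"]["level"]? 37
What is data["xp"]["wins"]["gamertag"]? "DarkKnight77"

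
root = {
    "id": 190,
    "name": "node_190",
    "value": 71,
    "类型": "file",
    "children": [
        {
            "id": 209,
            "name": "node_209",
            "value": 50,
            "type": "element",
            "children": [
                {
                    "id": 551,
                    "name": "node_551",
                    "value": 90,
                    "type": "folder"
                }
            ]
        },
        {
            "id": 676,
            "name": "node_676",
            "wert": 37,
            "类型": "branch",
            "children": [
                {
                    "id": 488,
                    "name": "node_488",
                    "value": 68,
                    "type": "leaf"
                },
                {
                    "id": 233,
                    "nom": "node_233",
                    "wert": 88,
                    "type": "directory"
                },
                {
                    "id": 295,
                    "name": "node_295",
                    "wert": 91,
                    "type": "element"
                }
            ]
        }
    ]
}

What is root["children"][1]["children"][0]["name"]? "node_488"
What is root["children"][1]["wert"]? 37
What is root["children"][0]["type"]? "element"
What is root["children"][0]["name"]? "node_209"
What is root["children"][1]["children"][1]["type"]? "directory"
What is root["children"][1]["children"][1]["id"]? 233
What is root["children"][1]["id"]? 676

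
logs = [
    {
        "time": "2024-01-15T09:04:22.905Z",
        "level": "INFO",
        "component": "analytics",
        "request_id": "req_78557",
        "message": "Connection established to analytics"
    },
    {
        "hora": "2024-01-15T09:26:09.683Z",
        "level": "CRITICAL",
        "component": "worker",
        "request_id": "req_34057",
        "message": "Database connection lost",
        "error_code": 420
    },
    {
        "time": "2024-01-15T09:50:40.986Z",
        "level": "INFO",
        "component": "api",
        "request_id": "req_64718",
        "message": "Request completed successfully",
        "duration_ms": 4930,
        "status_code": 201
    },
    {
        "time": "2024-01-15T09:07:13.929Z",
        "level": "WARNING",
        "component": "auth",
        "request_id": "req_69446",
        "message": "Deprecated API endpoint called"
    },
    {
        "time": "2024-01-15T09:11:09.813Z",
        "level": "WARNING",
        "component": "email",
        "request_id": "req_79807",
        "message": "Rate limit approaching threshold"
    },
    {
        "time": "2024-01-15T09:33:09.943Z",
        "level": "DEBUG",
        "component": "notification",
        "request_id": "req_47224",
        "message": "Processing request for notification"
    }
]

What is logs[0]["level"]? "INFO"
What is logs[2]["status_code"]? 201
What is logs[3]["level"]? "WARNING"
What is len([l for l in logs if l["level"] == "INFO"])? 2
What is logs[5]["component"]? "notification"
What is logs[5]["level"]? "DEBUG"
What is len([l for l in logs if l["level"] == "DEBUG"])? 1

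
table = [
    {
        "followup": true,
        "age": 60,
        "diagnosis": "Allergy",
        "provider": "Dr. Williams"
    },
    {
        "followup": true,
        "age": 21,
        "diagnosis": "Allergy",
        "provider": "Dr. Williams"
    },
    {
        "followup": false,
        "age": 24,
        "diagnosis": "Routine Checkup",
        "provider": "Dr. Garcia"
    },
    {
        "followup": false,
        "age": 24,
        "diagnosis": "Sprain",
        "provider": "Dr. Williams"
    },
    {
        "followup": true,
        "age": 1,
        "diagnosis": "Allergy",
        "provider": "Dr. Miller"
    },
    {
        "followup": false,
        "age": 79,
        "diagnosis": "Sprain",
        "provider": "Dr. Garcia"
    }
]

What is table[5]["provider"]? "Dr. Garcia"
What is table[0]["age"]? 60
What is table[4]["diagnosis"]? "Allergy"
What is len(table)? 6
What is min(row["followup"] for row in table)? False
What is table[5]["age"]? 79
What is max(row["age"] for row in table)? 79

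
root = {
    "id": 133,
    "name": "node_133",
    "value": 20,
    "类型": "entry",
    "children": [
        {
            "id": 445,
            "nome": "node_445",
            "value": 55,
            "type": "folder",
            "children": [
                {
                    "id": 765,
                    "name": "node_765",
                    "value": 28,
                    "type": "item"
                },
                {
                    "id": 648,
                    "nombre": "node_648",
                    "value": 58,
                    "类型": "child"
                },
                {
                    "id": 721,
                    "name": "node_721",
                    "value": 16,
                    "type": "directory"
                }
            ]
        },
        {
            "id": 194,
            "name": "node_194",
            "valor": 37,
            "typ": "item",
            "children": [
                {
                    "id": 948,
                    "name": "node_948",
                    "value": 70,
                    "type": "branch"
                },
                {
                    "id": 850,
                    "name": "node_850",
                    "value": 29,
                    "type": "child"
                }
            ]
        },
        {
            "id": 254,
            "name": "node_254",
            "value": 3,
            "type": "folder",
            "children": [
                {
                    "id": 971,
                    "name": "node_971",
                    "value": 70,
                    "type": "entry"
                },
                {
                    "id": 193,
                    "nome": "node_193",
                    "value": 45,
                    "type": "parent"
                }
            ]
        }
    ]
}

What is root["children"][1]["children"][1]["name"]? "node_850"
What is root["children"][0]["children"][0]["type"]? "item"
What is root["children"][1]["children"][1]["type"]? "child"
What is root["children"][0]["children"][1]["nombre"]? "node_648"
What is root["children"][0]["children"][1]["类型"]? "child"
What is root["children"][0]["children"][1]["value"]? 58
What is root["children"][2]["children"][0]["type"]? "entry"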